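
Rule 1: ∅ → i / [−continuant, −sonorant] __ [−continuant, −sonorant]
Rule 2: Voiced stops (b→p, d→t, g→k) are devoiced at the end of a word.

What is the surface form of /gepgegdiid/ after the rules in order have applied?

Rule 1 (stop-cluster i-epenthesis): /p/ and /g/ form a stop–stop cluster, so [i] is inserted between them. /g/ and /d/ form a stop–stop cluster, so [i] is inserted between them. /gepgegdiid/ → gepigegidiid.
Rule 2 (final devoicing): /d/ is a voiced stop in word-final position, so it devoices to [t]. /gepigegidiid/ → gepigegidiit.

gepigegidiit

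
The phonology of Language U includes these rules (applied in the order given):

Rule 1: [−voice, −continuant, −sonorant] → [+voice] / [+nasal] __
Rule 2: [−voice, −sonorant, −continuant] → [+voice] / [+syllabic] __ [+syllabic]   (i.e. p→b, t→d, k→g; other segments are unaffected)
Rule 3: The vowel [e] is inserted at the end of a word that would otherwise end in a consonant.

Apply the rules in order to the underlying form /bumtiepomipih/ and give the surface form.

bumdiebomibihe

Rule 1 (post-nasal voicing): /t/ is a voiceless stop immediately after the nasal /m/, so it voices to [d]. /bumtiepomipih/ → bumdiepomipih.
Rule 2 (intervocalic voicing): /p/ is a voiceless stop between vowels /e/ and /o/, so it voices to [b]. /p/ is a voiceless stop between vowels /i/ and /i/, so it voices to [b]. /bumdiepomipih/ → bumdiebomibih.
Rule 3 (final e-epenthesis): the form ends in the consonant /h/, so [e] is inserted word-finally. /bumdiebomibih/ → bumdiebomibihe.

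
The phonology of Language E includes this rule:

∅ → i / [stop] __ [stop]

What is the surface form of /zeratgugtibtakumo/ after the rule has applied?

zeratigugitibitakumo

/t/ and /g/ form a stop–stop cluster, so [i] is inserted between them.
/g/ and /t/ form a stop–stop cluster, so [i] is inserted between them.
/b/ and /t/ form a stop–stop cluster, so [i] is inserted between them.
Surface form: [zeratigugitibitakumo].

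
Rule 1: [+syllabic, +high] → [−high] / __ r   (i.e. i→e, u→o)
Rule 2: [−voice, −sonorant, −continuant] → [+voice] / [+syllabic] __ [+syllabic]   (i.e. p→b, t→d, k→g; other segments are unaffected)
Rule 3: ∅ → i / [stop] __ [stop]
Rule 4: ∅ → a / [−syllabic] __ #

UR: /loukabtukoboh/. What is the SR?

Rule 1 (pre-rhotic lowering): no segment meets the environment; /loukabtukoboh/ is unchanged.
Rule 2 (intervocalic voicing): /k/ is a voiceless stop between vowels /u/ and /a/, so it voices to [g]. /k/ is a voiceless stop between vowels /u/ and /o/, so it voices to [g]. /loukabtukoboh/ → lougabtugoboh.
Rule 3 (stop-cluster i-epenthesis): /b/ and /t/ form a stop–stop cluster, so [i] is inserted between them. /lougabtugoboh/ → lougabitugoboh.
Rule 4 (final a-epenthesis): the form ends in the consonant /h/, so [a] is inserted word-finally. /lougabitugoboh/ → lougabitugoboha.

lougabitugoboha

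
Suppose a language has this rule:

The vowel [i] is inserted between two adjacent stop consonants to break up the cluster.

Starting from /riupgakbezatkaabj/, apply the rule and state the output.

/p/ and /g/ form a stop–stop cluster, so [i] is inserted between them.
/k/ and /b/ form a stop–stop cluster, so [i] is inserted between them.
/t/ and /k/ form a stop–stop cluster, so [i] is inserted between them.
Surface form: [riupigakibezatikaabj].

riupigakibezatikaabj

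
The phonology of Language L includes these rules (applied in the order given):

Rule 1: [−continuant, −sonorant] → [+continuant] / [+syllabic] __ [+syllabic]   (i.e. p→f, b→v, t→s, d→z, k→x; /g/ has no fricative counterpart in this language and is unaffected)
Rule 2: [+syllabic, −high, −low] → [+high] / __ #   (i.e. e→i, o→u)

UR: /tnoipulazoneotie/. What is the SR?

tnoifulazoneosii

Rule 1 (intervocalic spirantization): /p/ is a stop between vowels /i/ and /u/, so it spirantizes to the fricative [f]. /t/ is a stop between vowels /o/ and /i/, so it spirantizes to the fricative [s]. /tnoipulazoneotie/ → tnoifulazoneosie.
Rule 2 (final vowel raising): /e/ is a mid vowel in word-final position, so it raises to [i]. /tnoifulazoneosie/ → tnoifulazoneosii.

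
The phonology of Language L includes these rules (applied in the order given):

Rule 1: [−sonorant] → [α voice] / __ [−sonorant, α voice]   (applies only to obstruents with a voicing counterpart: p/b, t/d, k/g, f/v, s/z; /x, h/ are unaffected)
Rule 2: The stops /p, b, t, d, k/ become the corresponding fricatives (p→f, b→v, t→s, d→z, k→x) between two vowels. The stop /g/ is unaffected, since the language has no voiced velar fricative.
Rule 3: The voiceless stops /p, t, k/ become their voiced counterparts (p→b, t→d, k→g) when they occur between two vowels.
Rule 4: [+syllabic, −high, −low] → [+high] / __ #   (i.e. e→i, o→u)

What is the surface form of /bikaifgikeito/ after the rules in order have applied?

Rule 1 (regressive voicing assimilation): /f/ precedes the voiced obstruent /g/, so it voices to [v] by assimilation. /bikaifgikeito/ → bikaivgikeito.
Rule 2 (intervocalic spirantization): /k/ is a stop between vowels /i/ and /a/, so it spirantizes to the fricative [x]. /k/ is a stop between vowels /i/ and /e/, so it spirantizes to the fricative [x]. /t/ is a stop between vowels /i/ and /o/, so it spirantizes to the fricative [s]. /bikaivgikeito/ → bixaivgixeiso.
Rule 3 (intervocalic voicing): no segment meets the environment; /bixaivgixeiso/ is unchanged.
Rule 4 (final vowel raising): /o/ is a mid vowel in word-final position, so it raises to [u]. /bixaivgixeiso/ → bixaivgixeisu.

bixaivgixeisu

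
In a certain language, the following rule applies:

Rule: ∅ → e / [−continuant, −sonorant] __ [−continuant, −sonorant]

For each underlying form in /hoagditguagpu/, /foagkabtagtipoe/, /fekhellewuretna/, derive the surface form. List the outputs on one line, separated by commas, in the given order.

/hoagditguagpu/: /g/ and /d/ form a stop–stop cluster, so [e] is inserted between them. /t/ and /g/ form a stop–stop cluster, so [e] is inserted between them. /g/ and /p/ form a stop–stop cluster, so [e] is inserted between them. → [hoagediteguagepu].
/foagkabtagtipoe/: /g/ and /k/ form a stop–stop cluster, so [e] is inserted between them. /b/ and /t/ form a stop–stop cluster, so [e] is inserted between them. /g/ and /t/ form a stop–stop cluster, so [e] is inserted between them. → [foagekabetagetipoe].
/fekhellewuretna/: the rule's environment is not met; surfaces unchanged as [fekhellewuretna].

hoagediteguagepu, foagekabetagetipoe, fekhellewuretna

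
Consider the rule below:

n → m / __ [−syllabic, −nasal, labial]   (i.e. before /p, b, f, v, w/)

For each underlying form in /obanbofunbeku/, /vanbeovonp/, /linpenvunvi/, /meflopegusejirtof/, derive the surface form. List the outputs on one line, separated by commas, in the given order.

obambofumbeku, vambeovomp, limpemvumvi, meflopegusejirtof

/obanbofunbeku/: /n/ precedes the labial consonant /b/, so it assimilates in place to [m]. /n/ precedes the labial consonant /b/, so it assimilates in place to [m]. → [obambofumbeku].
/vanbeovonp/: /n/ precedes the labial consonant /b/, so it assimilates in place to [m]. /n/ precedes the labial consonant /p/, so it assimilates in place to [m]. → [vambeovomp].
/linpenvunvi/: /n/ precedes the labial consonant /p/, so it assimilates in place to [m]. /n/ precedes the labial consonant /v/, so it assimilates in place to [m]. /n/ precedes the labial consonant /v/, so it assimilates in place to [m]. → [limpemvumvi].
/meflopegusejirtof/: the rule's environment is not met; surfaces unchanged as [meflopegusejirtof].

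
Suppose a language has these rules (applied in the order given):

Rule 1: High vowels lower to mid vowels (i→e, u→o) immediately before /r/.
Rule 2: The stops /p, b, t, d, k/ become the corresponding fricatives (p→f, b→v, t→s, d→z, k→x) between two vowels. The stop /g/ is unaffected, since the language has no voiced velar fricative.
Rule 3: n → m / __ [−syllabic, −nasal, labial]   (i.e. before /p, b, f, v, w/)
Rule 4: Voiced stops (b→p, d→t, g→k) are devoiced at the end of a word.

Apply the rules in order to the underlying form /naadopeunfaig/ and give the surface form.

Rule 1 (pre-rhotic lowering): no segment meets the environment; /naadopeunfaig/ is unchanged.
Rule 2 (intervocalic spirantization): /d/ is a stop between vowels /a/ and /o/, so it spirantizes to the fricative [z]. /p/ is a stop between vowels /o/ and /e/, so it spirantizes to the fricative [f]. /naadopeunfaig/ → naazofeunfaig.
Rule 3 (nasal place assimilation): /n/ precedes the labial consonant /f/, so it assimilates in place to [m]. /naazofeunfaig/ → naazofeumfaig.
Rule 4 (final devoicing): /g/ is a voiced stop in word-final position, so it devoices to [k]. /naazofeumfaig/ → naazofeumfaik.

naazofeumfaik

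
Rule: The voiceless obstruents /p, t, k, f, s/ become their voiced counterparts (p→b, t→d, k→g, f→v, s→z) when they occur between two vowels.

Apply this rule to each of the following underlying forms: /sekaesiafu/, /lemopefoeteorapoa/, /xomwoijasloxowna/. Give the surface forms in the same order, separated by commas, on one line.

/sekaesiafu/: /k/ is a voiceless obstruent between vowels /e/ and /a/, so it voices to [g]. /s/ is a voiceless obstruent between vowels /e/ and /i/, so it voices to [z]. /f/ is a voiceless obstruent between vowels /a/ and /u/, so it voices to [v]. → [segaeziavu].
/lemopefoeteorapoa/: /p/ is a voiceless obstruent between vowels /o/ and /e/, so it voices to [b]. /f/ is a voiceless obstruent between vowels /e/ and /o/, so it voices to [v]. /t/ is a voiceless obstruent between vowels /e/ and /e/, so it voices to [d]. /p/ is a voiceless obstruent between vowels /a/ and /o/, so it voices to [b]. → [lemobevoedeoraboa].
/xomwoijasloxowna/: the rule's environment is not met; surfaces unchanged as [xomwoijasloxowna].

segaeziavu, lemobevoedeoraboa, xomwoijasloxowna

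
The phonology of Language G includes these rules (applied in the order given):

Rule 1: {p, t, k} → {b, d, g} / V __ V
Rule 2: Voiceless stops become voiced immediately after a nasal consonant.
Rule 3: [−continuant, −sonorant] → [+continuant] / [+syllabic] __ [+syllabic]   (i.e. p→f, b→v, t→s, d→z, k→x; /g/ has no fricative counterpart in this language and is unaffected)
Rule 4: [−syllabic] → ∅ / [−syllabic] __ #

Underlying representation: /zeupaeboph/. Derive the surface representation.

Rule 1 (intervocalic voicing): /p/ is a voiceless stop between vowels /u/ and /a/, so it voices to [b]. /zeupaeboph/ → zeubaeboph.
Rule 2 (post-nasal voicing): no segment meets the environment; /zeubaeboph/ is unchanged.
Rule 3 (intervocalic spirantization): /b/ is a stop between vowels /u/ and /a/, so it spirantizes to the fricative [v]. /b/ is a stop between vowels /e/ and /o/, so it spirantizes to the fricative [v]. /zeubaeboph/ → zeuvaevoph.
Rule 4 (final cluster simplification): /h/ is the second consonant of a word-final cluster /ph/, so it deletes. /zeuvaevoph/ → zeuvaevop.

zeuvaevop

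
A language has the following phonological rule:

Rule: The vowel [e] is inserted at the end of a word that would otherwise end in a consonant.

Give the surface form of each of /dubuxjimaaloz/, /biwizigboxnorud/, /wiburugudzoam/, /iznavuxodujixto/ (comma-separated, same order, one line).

dubuxjimaaloze, biwizigboxnorude, wiburugudzoame, iznavuxodujixto

/dubuxjimaaloz/: the form ends in the consonant /z/, so [e] is inserted word-finally. → [dubuxjimaaloze].
/biwizigboxnorud/: the form ends in the consonant /d/, so [e] is inserted word-finally. → [biwizigboxnorude].
/wiburugudzoam/: the form ends in the consonant /m/, so [e] is inserted word-finally. → [wiburugudzoame].
/iznavuxodujixto/: the rule's environment is not met; surfaces unchanged as [iznavuxodujixto].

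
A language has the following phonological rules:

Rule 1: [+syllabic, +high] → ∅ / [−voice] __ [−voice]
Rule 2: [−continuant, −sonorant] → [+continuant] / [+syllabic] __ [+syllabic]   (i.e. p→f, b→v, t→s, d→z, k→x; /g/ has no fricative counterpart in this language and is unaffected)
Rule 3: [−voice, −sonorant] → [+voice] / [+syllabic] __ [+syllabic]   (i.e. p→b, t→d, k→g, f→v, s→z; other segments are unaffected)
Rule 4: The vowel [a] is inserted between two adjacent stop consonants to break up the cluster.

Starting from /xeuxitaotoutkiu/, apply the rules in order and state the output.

Rule 1 (high vowel syncope): /i/ is a high vowel flanked by voiceless consonants /x/ and /t/, so it deletes. /xeuxitaotoutkiu/ → xeuxtaotoutkiu.
Rule 2 (intervocalic spirantization): /t/ is a stop between vowels /o/ and /o/, so it spirantizes to the fricative [s]. /xeuxtaotoutkiu/ → xeuxtaosoutkiu.
Rule 3 (intervocalic voicing): /s/ is a voiceless obstruent between vowels /o/ and /o/, so it voices to [z]. /xeuxtaosoutkiu/ → xeuxtaozoutkiu.
Rule 4 (stop-cluster a-epenthesis): /t/ and /k/ form a stop–stop cluster, so [a] is inserted between them. /xeuxtaozoutkiu/ → xeuxtaozoutakiu.

xeuxtaozoutakiu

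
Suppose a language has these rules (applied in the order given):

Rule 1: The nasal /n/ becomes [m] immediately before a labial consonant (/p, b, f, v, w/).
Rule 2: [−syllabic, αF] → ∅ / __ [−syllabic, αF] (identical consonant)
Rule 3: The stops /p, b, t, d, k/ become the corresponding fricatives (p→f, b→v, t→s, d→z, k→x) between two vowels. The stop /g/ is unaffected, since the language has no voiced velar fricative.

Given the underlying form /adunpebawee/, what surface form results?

Rule 1 (nasal place assimilation): /n/ precedes the labial consonant /p/, so it assimilates in place to [m]. /adunpebawee/ → adumpebawee.
Rule 2 (degemination): no segment meets the environment; /adumpebawee/ is unchanged.
Rule 3 (intervocalic spirantization): /d/ is a stop between vowels /a/ and /u/, so it spirantizes to the fricative [z]. /b/ is a stop between vowels /e/ and /a/, so it spirantizes to the fricative [v]. /adumpebawee/ → azumpevawee.

azumpevawee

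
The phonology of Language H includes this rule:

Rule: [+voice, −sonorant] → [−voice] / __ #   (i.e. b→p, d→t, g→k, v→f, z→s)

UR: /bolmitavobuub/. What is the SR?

/b/ is a voiced obstruent in word-final position, so it devoices to [p].
Surface form: [bolmitavobuup].

bolmitavobuup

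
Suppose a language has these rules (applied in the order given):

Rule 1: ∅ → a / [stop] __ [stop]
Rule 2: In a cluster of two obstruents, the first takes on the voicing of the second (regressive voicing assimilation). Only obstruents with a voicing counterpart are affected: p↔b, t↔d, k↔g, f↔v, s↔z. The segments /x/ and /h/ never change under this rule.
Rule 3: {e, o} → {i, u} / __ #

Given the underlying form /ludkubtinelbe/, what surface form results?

Rule 1 (stop-cluster a-epenthesis): /d/ and /k/ form a stop–stop cluster, so [a] is inserted between them. /b/ and /t/ form a stop–stop cluster, so [a] is inserted between them. /ludkubtinelbe/ → ludakubatinelbe.
Rule 2 (regressive voicing assimilation): no segment meets the environment; /ludakubatinelbe/ is unchanged.
Rule 3 (final vowel raising): /e/ is a mid vowel in word-final position, so it raises to [i]. /ludakubatinelbe/ → ludakubatinelbi.

ludakubatinelbi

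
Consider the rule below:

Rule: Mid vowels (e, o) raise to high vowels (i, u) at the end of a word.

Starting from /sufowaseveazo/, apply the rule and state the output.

Scanning /sufowaseveazo/: /o/ at position 4 is not in the conditioning environment; /e/ at position 8 is not in the conditioning environment; /e/ at position 10 is not in the conditioning environment; /o/ is a mid vowel in word-final position, so it raises to [u].
Result: [sufowaseveazu].

sufowaseveazu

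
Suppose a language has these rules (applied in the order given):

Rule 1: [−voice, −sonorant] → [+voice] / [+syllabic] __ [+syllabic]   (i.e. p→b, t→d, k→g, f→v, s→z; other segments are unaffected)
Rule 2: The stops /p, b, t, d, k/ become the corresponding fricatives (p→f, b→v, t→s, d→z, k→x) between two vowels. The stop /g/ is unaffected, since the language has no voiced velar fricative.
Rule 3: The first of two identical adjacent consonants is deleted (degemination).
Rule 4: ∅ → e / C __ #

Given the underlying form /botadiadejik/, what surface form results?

Rule 1 (intervocalic voicing): /t/ is a voiceless obstruent between vowels /o/ and /a/, so it voices to [d]. /botadiadejik/ → bodadiadejik.
Rule 2 (intervocalic spirantization): /d/ is a stop between vowels /o/ and /a/, so it spirantizes to the fricative [z]. /d/ is a stop between vowels /a/ and /i/, so it spirantizes to the fricative [z]. /d/ is a stop between vowels /a/ and /e/, so it spirantizes to the fricative [z]. /bodadiadejik/ → bozaziazejik.
Rule 3 (degemination): no segment meets the environment; /bozaziazejik/ is unchanged.
Rule 4 (final e-epenthesis): the form ends in the consonant /k/, so [e] is inserted word-finally. /bozaziazejik/ → bozaziazejike.

bozaziazejike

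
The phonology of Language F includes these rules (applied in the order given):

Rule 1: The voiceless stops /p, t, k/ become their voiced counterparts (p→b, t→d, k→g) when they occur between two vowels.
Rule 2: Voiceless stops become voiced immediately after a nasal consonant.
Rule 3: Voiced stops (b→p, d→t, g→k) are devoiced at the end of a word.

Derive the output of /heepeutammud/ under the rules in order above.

Rule 1 (intervocalic voicing): /p/ is a voiceless stop between vowels /e/ and /e/, so it voices to [b]. /t/ is a voiceless stop between vowels /u/ and /a/, so it voices to [d]. /heepeutammud/ → heebeudammud.
Rule 2 (post-nasal voicing): no segment meets the environment; /heebeudammud/ is unchanged.
Rule 3 (final devoicing): /d/ is a voiced stop in word-final position, so it devoices to [t]. /heebeudammud/ → heebeudammut.

heebeudammut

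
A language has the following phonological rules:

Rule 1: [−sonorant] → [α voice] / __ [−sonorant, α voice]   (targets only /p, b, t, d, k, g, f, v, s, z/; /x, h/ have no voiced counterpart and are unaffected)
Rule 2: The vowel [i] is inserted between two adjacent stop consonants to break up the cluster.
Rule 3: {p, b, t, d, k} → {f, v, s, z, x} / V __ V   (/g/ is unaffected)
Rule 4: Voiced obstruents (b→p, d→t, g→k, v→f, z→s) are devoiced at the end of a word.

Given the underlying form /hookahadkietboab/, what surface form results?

Rule 1 (regressive voicing assimilation): /d/ precedes the voiceless obstruent /k/, so it devoices to [t] by assimilation. /t/ precedes the voiced obstruent /b/, so it voices to [d] by assimilation. /hookahadkietboab/ → hookahatkiedboab.
Rule 2 (stop-cluster i-epenthesis): /t/ and /k/ form a stop–stop cluster, so [i] is inserted between them. /d/ and /b/ form a stop–stop cluster, so [i] is inserted between them. /hookahatkiedboab/ → hookahatikiediboab.
Rule 3 (intervocalic spirantization): /k/ is a stop between vowels /o/ and /a/, so it spirantizes to the fricative [x]. /t/ is a stop between vowels /a/ and /i/, so it spirantizes to the fricative [s]. /k/ is a stop between vowels /i/ and /i/, so it spirantizes to the fricative [x]. /d/ is a stop between vowels /e/ and /i/, so it spirantizes to the fricative [z]. /b/ is a stop between vowels /i/ and /o/, so it spirantizes to the fricative [v]. /hookahatikiediboab/ → hooxahasixiezivoab.
Rule 4 (final devoicing): /b/ is a voiced obstruent in word-final position, so it devoices to [p]. /hooxahasixiezivoab/ → hooxahasixiezivoap.

hooxahasixiezivoap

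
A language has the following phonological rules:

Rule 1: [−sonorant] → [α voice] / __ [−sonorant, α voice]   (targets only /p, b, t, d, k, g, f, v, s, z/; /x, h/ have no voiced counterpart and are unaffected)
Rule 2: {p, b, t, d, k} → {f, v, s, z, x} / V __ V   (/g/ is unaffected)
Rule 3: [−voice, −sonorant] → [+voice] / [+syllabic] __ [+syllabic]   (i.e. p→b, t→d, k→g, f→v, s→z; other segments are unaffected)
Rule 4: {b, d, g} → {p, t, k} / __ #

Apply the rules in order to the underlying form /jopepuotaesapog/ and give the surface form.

Rule 1 (regressive voicing assimilation): no segment meets the environment; /jopepuotaesapog/ is unchanged.
Rule 2 (intervocalic spirantization): /p/ is a stop between vowels /o/ and /e/, so it spirantizes to the fricative [f]. /p/ is a stop between vowels /e/ and /u/, so it spirantizes to the fricative [f]. /t/ is a stop between vowels /o/ and /a/, so it spirantizes to the fricative [s]. /p/ is a stop between vowels /a/ and /o/, so it spirantizes to the fricative [f]. /jopepuotaesapog/ → jofefuosaesafog.
Rule 3 (intervocalic voicing): /f/ is a voiceless obstruent between vowels /o/ and /e/, so it voices to [v]. /f/ is a voiceless obstruent between vowels /e/ and /u/, so it voices to [v]. /s/ is a voiceless obstruent between vowels /o/ and /a/, so it voices to [z]. /s/ is a voiceless obstruent between vowels /e/ and /a/, so it voices to [z]. /f/ is a voiceless obstruent between vowels /a/ and /o/, so it voices to [v]. /jofefuosaesafog/ → jovevuozaezavog.
Rule 4 (final devoicing): /g/ is a voiced stop in word-final position, so it devoices to [k]. /jovevuozaezavog/ → jovevuozaezavok.

jovevuozaezavok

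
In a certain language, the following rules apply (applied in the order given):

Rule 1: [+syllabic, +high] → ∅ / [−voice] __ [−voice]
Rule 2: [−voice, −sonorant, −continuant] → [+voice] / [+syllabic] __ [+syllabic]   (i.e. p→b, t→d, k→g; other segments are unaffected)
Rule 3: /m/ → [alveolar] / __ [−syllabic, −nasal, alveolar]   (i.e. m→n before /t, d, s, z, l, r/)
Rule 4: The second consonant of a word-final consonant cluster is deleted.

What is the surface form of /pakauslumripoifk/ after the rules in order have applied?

Rule 1 (high vowel syncope): no segment meets the environment; /pakauslumripoifk/ is unchanged.
Rule 2 (intervocalic voicing): /k/ is a voiceless stop between vowels /a/ and /a/, so it voices to [g]. /p/ is a voiceless stop between vowels /i/ and /o/, so it voices to [b]. /pakauslumripoifk/ → pagauslumriboifk.
Rule 3 (nasal place assimilation): /m/ precedes the alveolar consonant /r/, so it assimilates in place to [n]. /pagauslumriboifk/ → pagauslunriboifk.
Rule 4 (final cluster simplification): /k/ is the second consonant of a word-final cluster /fk/, so it deletes. /pagauslunriboifk/ → pagauslunriboif.

pagauslunriboif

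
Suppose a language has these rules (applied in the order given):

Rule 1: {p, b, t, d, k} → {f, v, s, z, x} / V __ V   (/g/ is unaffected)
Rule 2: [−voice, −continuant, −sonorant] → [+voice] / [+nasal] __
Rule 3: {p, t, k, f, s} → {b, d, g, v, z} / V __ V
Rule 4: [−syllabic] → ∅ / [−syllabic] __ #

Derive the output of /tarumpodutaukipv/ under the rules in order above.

tarumbozuzauxip

Rule 1 (intervocalic spirantization): /d/ is a stop between vowels /o/ and /u/, so it spirantizes to the fricative [z]. /t/ is a stop between vowels /u/ and /a/, so it spirantizes to the fricative [s]. /k/ is a stop between vowels /u/ and /i/, so it spirantizes to the fricative [x]. /tarumpodutaukipv/ → tarumpozusauxipv.
Rule 2 (post-nasal voicing): /p/ is a voiceless stop immediately after the nasal /m/, so it voices to [b]. /tarumpozusauxipv/ → tarumbozusauxipv.
Rule 3 (intervocalic voicing): /s/ is a voiceless obstruent between vowels /u/ and /a/, so it voices to [z]. /tarumbozusauxipv/ → tarumbozuzauxipv.
Rule 4 (final cluster simplification): /v/ is the second consonant of a word-final cluster /pv/, so it deletes. /tarumbozuzauxipv/ → tarumbozuzauxip.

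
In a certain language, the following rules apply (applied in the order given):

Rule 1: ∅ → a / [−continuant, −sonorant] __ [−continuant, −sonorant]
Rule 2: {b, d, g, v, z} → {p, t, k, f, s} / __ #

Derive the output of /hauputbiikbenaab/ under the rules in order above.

hauputabiikabenaap

Rule 1 (stop-cluster a-epenthesis): /t/ and /b/ form a stop–stop cluster, so [a] is inserted between them. /k/ and /b/ form a stop–stop cluster, so [a] is inserted between them. /hauputbiikbenaab/ → hauputabiikabenaab.
Rule 2 (final devoicing): /b/ is a voiced obstruent in word-final position, so it devoices to [p]. /hauputabiikabenaab/ → hauputabiikabenaap.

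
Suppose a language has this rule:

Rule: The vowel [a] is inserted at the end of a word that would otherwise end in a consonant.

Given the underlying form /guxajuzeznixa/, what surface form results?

No segment of /guxajuzeznixa/ meets the structural description of the rule, so the form surfaces unchanged.

guxajuzeznixa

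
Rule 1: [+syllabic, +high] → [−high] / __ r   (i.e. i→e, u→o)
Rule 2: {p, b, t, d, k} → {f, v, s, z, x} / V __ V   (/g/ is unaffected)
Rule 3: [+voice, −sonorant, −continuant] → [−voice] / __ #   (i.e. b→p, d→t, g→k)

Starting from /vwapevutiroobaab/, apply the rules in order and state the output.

Rule 1 (pre-rhotic lowering): /i/ is a high vowel immediately before /r/, so it lowers to [e]. /vwapevutiroobaab/ → vwapevuteroobaab.
Rule 2 (intervocalic spirantization): /p/ is a stop between vowels /a/ and /e/, so it spirantizes to the fricative [f]. /t/ is a stop between vowels /u/ and /e/, so it spirantizes to the fricative [s]. /b/ is a stop between vowels /o/ and /a/, so it spirantizes to the fricative [v]. /vwapevuteroobaab/ → vwafevuseroovaab.
Rule 3 (final devoicing): /b/ is a voiced stop in word-final position, so it devoices to [p]. /vwafevuseroovaab/ → vwafevuseroovaap.

vwafevuseroovaap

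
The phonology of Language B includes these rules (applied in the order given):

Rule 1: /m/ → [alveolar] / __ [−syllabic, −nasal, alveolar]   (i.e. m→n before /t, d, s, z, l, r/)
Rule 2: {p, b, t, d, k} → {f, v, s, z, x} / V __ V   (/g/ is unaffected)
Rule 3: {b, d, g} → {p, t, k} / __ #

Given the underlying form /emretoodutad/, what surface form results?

Rule 1 (nasal place assimilation): /m/ precedes the alveolar consonant /r/, so it assimilates in place to [n]. /emretoodutad/ → enretoodutad.
Rule 2 (intervocalic spirantization): /t/ is a stop between vowels /e/ and /o/, so it spirantizes to the fricative [s]. /d/ is a stop between vowels /o/ and /u/, so it spirantizes to the fricative [z]. /t/ is a stop between vowels /u/ and /a/, so it spirantizes to the fricative [s]. /enretoodutad/ → enresoozusad.
Rule 3 (final devoicing): /d/ is a voiced stop in word-final position, so it devoices to [t]. /enresoozusad/ → enresoozusat.

enresoozusat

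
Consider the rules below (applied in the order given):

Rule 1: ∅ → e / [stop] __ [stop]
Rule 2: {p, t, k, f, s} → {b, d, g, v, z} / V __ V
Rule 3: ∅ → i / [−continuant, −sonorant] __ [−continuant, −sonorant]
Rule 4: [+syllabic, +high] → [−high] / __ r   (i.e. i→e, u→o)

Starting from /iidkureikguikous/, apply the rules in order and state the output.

Rule 1 (stop-cluster e-epenthesis): /d/ and /k/ form a stop–stop cluster, so [e] is inserted between them. /k/ and /g/ form a stop–stop cluster, so [e] is inserted between them. /iidkureikguikous/ → iidekureikeguikous.
Rule 2 (intervocalic voicing): /k/ is a voiceless obstruent between vowels /e/ and /u/, so it voices to [g]. /k/ is a voiceless obstruent between vowels /i/ and /e/, so it voices to [g]. /k/ is a voiceless obstruent between vowels /i/ and /o/, so it voices to [g]. /iidekureikeguikous/ → iidegureigeguigous.
Rule 3 (stop-cluster i-epenthesis): no segment meets the environment; /iidegureigeguigous/ is unchanged.
Rule 4 (pre-rhotic lowering): /u/ is a high vowel immediately before /r/, so it lowers to [o]. /iidegureigeguigous/ → iidegoreigeguigous.

iidegoreigeguigous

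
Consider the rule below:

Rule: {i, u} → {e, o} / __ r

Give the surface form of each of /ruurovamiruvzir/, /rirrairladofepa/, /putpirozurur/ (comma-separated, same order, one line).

ruorovameruvzer, rerraerladofepa, putperozoror

/ruurovamiruvzir/: /u/ is a high vowel immediately before /r/, so it lowers to [o]. /i/ is a high vowel immediately before /r/, so it lowers to [e]. /i/ is a high vowel immediately before /r/, so it lowers to [e]. → [ruorovameruvzer].
/rirrairladofepa/: /i/ is a high vowel immediately before /r/, so it lowers to [e]. /i/ is a high vowel immediately before /r/, so it lowers to [e]. → [rerraerladofepa].
/putpirozurur/: /i/ is a high vowel immediately before /r/, so it lowers to [e]. /u/ is a high vowel immediately before /r/, so it lowers to [o]. /u/ is a high vowel immediately before /r/, so it lowers to [o]. → [putperozoror].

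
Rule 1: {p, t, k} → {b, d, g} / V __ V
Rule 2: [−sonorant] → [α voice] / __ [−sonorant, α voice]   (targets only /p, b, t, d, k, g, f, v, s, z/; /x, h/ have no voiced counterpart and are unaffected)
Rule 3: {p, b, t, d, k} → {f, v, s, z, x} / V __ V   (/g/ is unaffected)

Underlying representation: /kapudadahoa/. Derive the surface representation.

kavuzazahoa

Rule 1 (intervocalic voicing): /p/ is a voiceless stop between vowels /a/ and /u/, so it voices to [b]. /kapudadahoa/ → kabudadahoa.
Rule 2 (regressive voicing assimilation): no segment meets the environment; /kabudadahoa/ is unchanged.
Rule 3 (intervocalic spirantization): /b/ is a stop between vowels /a/ and /u/, so it spirantizes to the fricative [v]. /d/ is a stop between vowels /u/ and /a/, so it spirantizes to the fricative [z]. /d/ is a stop between vowels /a/ and /a/, so it spirantizes to the fricative [z]. /kabudadahoa/ → kavuzazahoa.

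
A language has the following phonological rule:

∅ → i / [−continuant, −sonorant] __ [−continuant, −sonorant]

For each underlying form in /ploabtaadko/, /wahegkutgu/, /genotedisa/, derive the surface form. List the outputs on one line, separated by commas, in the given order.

ploabitaadiko, wahegikutigu, genotedisa

/ploabtaadko/: /b/ and /t/ form a stop–stop cluster, so [i] is inserted between them. /d/ and /k/ form a stop–stop cluster, so [i] is inserted between them. → [ploabitaadiko].
/wahegkutgu/: /g/ and /k/ form a stop–stop cluster, so [i] is inserted between them. /t/ and /g/ form a stop–stop cluster, so [i] is inserted between them. → [wahegikutigu].
/genotedisa/: the rule's environment is not met; surfaces unchanged as [genotedisa].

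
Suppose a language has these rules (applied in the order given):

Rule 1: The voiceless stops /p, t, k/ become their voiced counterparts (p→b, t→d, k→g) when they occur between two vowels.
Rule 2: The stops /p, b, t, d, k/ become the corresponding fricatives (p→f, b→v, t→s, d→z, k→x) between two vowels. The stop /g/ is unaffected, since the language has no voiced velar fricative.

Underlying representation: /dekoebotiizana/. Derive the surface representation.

degoevoziizana

Rule 1 (intervocalic voicing): /k/ is a voiceless stop between vowels /e/ and /o/, so it voices to [g]. /t/ is a voiceless stop between vowels /o/ and /i/, so it voices to [d]. /dekoebotiizana/ → degoebodiizana.
Rule 2 (intervocalic spirantization): /b/ is a stop between vowels /e/ and /o/, so it spirantizes to the fricative [v]. /d/ is a stop between vowels /o/ and /i/, so it spirantizes to the fricative [z]. /degoebodiizana/ → degoevoziizana.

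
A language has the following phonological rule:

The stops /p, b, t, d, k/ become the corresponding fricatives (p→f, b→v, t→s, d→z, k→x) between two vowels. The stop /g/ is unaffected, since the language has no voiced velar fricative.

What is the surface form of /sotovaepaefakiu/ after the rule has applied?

/t/ is a stop between vowels /o/ and /o/, so it spirantizes to the fricative [s].
/p/ is a stop between vowels /e/ and /a/, so it spirantizes to the fricative [f].
/k/ is a stop between vowels /a/ and /i/, so it spirantizes to the fricative [x].
Surface form: [sosovaefaefaxiu].

sosovaefaefaxiu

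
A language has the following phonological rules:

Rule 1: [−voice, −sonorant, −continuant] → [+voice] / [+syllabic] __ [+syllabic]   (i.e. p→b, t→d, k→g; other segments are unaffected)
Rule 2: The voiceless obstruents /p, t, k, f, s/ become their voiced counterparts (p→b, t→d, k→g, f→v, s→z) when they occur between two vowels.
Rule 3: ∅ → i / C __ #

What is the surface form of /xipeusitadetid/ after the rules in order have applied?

Rule 1 (intervocalic voicing): /p/ is a voiceless stop between vowels /i/ and /e/, so it voices to [b]. /t/ is a voiceless stop between vowels /i/ and /a/, so it voices to [d]. /t/ is a voiceless stop between vowels /e/ and /i/, so it voices to [d]. /xipeusitadetid/ → xibeusidadedid.
Rule 2 (intervocalic voicing): /s/ is a voiceless obstruent between vowels /u/ and /i/, so it voices to [z]. /xibeusidadedid/ → xibeuzidadedid.
Rule 3 (final i-epenthesis): the form ends in the consonant /d/, so [i] is inserted word-finally. /xibeuzidadedid/ → xibeuzidadedidi.

xibeuzidadedidi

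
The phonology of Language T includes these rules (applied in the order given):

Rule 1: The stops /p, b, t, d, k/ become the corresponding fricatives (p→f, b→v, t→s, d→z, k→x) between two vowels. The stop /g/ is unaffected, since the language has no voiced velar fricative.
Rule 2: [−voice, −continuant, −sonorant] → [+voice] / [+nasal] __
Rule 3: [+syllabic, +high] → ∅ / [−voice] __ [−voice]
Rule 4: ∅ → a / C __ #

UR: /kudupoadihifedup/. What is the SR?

Rule 1 (intervocalic spirantization): /d/ is a stop between vowels /u/ and /u/, so it spirantizes to the fricative [z]. /p/ is a stop between vowels /u/ and /o/, so it spirantizes to the fricative [f]. /d/ is a stop between vowels /a/ and /i/, so it spirantizes to the fricative [z]. /d/ is a stop between vowels /e/ and /u/, so it spirantizes to the fricative [z]. /kudupoadihifedup/ → kuzufoazihifezup.
Rule 2 (post-nasal voicing): no segment meets the environment; /kuzufoazihifezup/ is unchanged.
Rule 3 (high vowel syncope): /i/ is a high vowel flanked by voiceless consonants /h/ and /f/, so it deletes. /kuzufoazihifezup/ → kuzufoazihfezup.
Rule 4 (final a-epenthesis): the form ends in the consonant /p/, so [a] is inserted word-finally. /kuzufoazihfezup/ → kuzufoazihfezupa.

kuzufoazihfezupa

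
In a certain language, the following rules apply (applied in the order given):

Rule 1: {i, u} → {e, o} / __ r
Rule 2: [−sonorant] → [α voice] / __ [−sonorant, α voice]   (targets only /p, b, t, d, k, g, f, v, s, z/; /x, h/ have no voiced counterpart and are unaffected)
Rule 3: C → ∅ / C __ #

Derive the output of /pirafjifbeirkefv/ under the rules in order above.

perafjivbeerkev

Rule 1 (pre-rhotic lowering): /i/ is a high vowel immediately before /r/, so it lowers to [e]. /i/ is a high vowel immediately before /r/, so it lowers to [e]. /pirafjifbeirkefv/ → perafjifbeerkefv.
Rule 2 (regressive voicing assimilation): /f/ precedes the voiced obstruent /b/, so it voices to [v] by assimilation. /f/ precedes the voiced obstruent /v/, so it voices to [v] by assimilation. /perafjifbeerkefv/ → perafjivbeerkevv.
Rule 3 (final cluster simplification): /v/ is the second consonant of a word-final cluster /vv/, so it deletes. /perafjivbeerkevv/ → perafjivbeerkev.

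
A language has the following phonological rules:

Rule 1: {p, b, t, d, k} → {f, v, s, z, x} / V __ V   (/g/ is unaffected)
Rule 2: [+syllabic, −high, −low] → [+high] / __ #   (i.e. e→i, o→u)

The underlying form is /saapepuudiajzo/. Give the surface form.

Rule 1 (intervocalic spirantization): /p/ is a stop between vowels /a/ and /e/, so it spirantizes to the fricative [f]. /p/ is a stop between vowels /e/ and /u/, so it spirantizes to the fricative [f]. /d/ is a stop between vowels /u/ and /i/, so it spirantizes to the fricative [z]. /saapepuudiajzo/ → saafefuuziajzo.
Rule 2 (final vowel raising): /o/ is a mid vowel in word-final position, so it raises to [u]. /saafefuuziajzo/ → saafefuuziajzu.

saafefuuziajzu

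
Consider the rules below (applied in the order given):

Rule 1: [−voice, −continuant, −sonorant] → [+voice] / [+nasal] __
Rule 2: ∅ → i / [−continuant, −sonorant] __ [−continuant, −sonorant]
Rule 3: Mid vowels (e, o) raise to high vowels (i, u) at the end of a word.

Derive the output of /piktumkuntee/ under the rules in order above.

pikitumgundei

Rule 1 (post-nasal voicing): /k/ is a voiceless stop immediately after the nasal /m/, so it voices to [g]. /t/ is a voiceless stop immediately after the nasal /n/, so it voices to [d]. /piktumkuntee/ → piktumgundee.
Rule 2 (stop-cluster i-epenthesis): /k/ and /t/ form a stop–stop cluster, so [i] is inserted between them. /piktumgundee/ → pikitumgundee.
Rule 3 (final vowel raising): /e/ is a mid vowel in word-final position, so it raises to [i]. /pikitumgundee/ → pikitumgundei.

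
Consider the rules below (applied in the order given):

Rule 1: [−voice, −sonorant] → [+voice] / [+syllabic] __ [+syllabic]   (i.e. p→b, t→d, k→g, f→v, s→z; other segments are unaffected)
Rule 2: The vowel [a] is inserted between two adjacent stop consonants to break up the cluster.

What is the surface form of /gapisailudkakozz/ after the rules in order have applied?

gabizailudakagozz

Rule 1 (intervocalic voicing): /p/ is a voiceless obstruent between vowels /a/ and /i/, so it voices to [b]. /s/ is a voiceless obstruent between vowels /i/ and /a/, so it voices to [z]. /k/ is a voiceless obstruent between vowels /a/ and /o/, so it voices to [g]. /gapisailudkakozz/ → gabizailudkagozz.
Rule 2 (stop-cluster a-epenthesis): /d/ and /k/ form a stop–stop cluster, so [a] is inserted between them. /gabizailudkagozz/ → gabizailudakagozz.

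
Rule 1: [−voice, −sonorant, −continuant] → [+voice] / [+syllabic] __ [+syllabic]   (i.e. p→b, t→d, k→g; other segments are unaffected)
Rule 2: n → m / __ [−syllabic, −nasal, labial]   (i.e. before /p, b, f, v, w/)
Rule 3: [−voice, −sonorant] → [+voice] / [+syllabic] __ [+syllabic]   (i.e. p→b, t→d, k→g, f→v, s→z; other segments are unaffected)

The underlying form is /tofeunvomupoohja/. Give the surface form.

Rule 1 (intervocalic voicing): /p/ is a voiceless stop between vowels /u/ and /o/, so it voices to [b]. /tofeunvomupoohja/ → tofeunvomuboohja.
Rule 2 (nasal place assimilation): /n/ precedes the labial consonant /v/, so it assimilates in place to [m]. /tofeunvomuboohja/ → tofeumvomuboohja.
Rule 3 (intervocalic voicing): /f/ is a voiceless obstruent between vowels /o/ and /e/, so it voices to [v]. /tofeumvomuboohja/ → toveumvomuboohja.

toveumvomuboohja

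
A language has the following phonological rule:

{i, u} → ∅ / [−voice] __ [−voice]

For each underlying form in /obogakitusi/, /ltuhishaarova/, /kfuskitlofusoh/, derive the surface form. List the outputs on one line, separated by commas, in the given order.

/obogakitusi/: /i/ is a high vowel flanked by voiceless consonants /k/ and /t/, so it deletes. /u/ is a high vowel flanked by voiceless consonants /t/ and /s/, so it deletes. → [obogaktsi].
/ltuhishaarova/: /u/ is a high vowel flanked by voiceless consonants /t/ and /h/, so it deletes. /i/ is a high vowel flanked by voiceless consonants /h/ and /s/, so it deletes. → [lthshaarova].
/kfuskitlofusoh/: /u/ is a high vowel flanked by voiceless consonants /f/ and /s/, so it deletes. /i/ is a high vowel flanked by voiceless consonants /k/ and /t/, so it deletes. /u/ is a high vowel flanked by voiceless consonants /f/ and /s/, so it deletes. → [kfsktlofsoh].

obogaktsi, lthshaarova, kfsktlofsoh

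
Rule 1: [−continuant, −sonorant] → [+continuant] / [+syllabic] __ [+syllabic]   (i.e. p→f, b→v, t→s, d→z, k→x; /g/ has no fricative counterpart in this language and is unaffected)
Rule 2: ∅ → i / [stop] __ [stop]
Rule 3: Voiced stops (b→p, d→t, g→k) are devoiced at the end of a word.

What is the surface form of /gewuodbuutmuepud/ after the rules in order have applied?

gewuodibuutmuefut

Rule 1 (intervocalic spirantization): /p/ is a stop between vowels /e/ and /u/, so it spirantizes to the fricative [f]. /gewuodbuutmuepud/ → gewuodbuutmuefud.
Rule 2 (stop-cluster i-epenthesis): /d/ and /b/ form a stop–stop cluster, so [i] is inserted between them. /gewuodbuutmuefud/ → gewuodibuutmuefud.
Rule 3 (final devoicing): /d/ is a voiced stop in word-final position, so it devoices to [t]. /gewuodibuutmuefud/ → gewuodibuutmuefut.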